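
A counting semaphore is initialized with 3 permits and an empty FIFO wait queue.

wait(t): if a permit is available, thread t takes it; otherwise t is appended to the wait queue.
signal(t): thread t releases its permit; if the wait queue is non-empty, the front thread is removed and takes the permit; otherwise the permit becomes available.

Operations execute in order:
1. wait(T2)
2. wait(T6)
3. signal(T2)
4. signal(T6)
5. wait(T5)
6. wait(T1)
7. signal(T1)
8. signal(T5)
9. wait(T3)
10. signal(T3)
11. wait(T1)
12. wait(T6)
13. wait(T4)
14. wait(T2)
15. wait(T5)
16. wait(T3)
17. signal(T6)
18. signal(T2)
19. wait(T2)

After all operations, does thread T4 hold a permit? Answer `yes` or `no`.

Answer: yes

Derivation:
Step 1: wait(T2) -> count=2 queue=[] holders={T2}
Step 2: wait(T6) -> count=1 queue=[] holders={T2,T6}
Step 3: signal(T2) -> count=2 queue=[] holders={T6}
Step 4: signal(T6) -> count=3 queue=[] holders={none}
Step 5: wait(T5) -> count=2 queue=[] holders={T5}
Step 6: wait(T1) -> count=1 queue=[] holders={T1,T5}
Step 7: signal(T1) -> count=2 queue=[] holders={T5}
Step 8: signal(T5) -> count=3 queue=[] holders={none}
Step 9: wait(T3) -> count=2 queue=[] holders={T3}
Step 10: signal(T3) -> count=3 queue=[] holders={none}
Step 11: wait(T1) -> count=2 queue=[] holders={T1}
Step 12: wait(T6) -> count=1 queue=[] holders={T1,T6}
Step 13: wait(T4) -> count=0 queue=[] holders={T1,T4,T6}
Step 14: wait(T2) -> count=0 queue=[T2] holders={T1,T4,T6}
Step 15: wait(T5) -> count=0 queue=[T2,T5] holders={T1,T4,T6}
Step 16: wait(T3) -> count=0 queue=[T2,T5,T3] holders={T1,T4,T6}
Step 17: signal(T6) -> count=0 queue=[T5,T3] holders={T1,T2,T4}
Step 18: signal(T2) -> count=0 queue=[T3] holders={T1,T4,T5}
Step 19: wait(T2) -> count=0 queue=[T3,T2] holders={T1,T4,T5}
Final holders: {T1,T4,T5} -> T4 in holders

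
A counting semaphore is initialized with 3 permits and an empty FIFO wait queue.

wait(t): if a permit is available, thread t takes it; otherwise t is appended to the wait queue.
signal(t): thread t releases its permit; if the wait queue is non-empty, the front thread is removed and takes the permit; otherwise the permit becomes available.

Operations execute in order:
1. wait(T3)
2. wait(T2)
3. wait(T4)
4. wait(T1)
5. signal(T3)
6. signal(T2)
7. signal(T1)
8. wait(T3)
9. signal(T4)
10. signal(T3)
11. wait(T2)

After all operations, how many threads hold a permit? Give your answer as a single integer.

Answer: 1

Derivation:
Step 1: wait(T3) -> count=2 queue=[] holders={T3}
Step 2: wait(T2) -> count=1 queue=[] holders={T2,T3}
Step 3: wait(T4) -> count=0 queue=[] holders={T2,T3,T4}
Step 4: wait(T1) -> count=0 queue=[T1] holders={T2,T3,T4}
Step 5: signal(T3) -> count=0 queue=[] holders={T1,T2,T4}
Step 6: signal(T2) -> count=1 queue=[] holders={T1,T4}
Step 7: signal(T1) -> count=2 queue=[] holders={T4}
Step 8: wait(T3) -> count=1 queue=[] holders={T3,T4}
Step 9: signal(T4) -> count=2 queue=[] holders={T3}
Step 10: signal(T3) -> count=3 queue=[] holders={none}
Step 11: wait(T2) -> count=2 queue=[] holders={T2}
Final holders: {T2} -> 1 thread(s)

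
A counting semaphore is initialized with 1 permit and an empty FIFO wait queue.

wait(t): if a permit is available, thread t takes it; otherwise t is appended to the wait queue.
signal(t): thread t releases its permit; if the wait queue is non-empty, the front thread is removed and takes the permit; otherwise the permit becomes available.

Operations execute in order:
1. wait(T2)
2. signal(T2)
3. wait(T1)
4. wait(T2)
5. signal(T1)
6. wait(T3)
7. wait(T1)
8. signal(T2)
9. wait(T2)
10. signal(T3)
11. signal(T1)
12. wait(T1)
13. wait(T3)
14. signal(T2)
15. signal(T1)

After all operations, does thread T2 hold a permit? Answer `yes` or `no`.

Answer: no

Derivation:
Step 1: wait(T2) -> count=0 queue=[] holders={T2}
Step 2: signal(T2) -> count=1 queue=[] holders={none}
Step 3: wait(T1) -> count=0 queue=[] holders={T1}
Step 4: wait(T2) -> count=0 queue=[T2] holders={T1}
Step 5: signal(T1) -> count=0 queue=[] holders={T2}
Step 6: wait(T3) -> count=0 queue=[T3] holders={T2}
Step 7: wait(T1) -> count=0 queue=[T3,T1] holders={T2}
Step 8: signal(T2) -> count=0 queue=[T1] holders={T3}
Step 9: wait(T2) -> count=0 queue=[T1,T2] holders={T3}
Step 10: signal(T3) -> count=0 queue=[T2] holders={T1}
Step 11: signal(T1) -> count=0 queue=[] holders={T2}
Step 12: wait(T1) -> count=0 queue=[T1] holders={T2}
Step 13: wait(T3) -> count=0 queue=[T1,T3] holders={T2}
Step 14: signal(T2) -> count=0 queue=[T3] holders={T1}
Step 15: signal(T1) -> count=0 queue=[] holders={T3}
Final holders: {T3} -> T2 not in holders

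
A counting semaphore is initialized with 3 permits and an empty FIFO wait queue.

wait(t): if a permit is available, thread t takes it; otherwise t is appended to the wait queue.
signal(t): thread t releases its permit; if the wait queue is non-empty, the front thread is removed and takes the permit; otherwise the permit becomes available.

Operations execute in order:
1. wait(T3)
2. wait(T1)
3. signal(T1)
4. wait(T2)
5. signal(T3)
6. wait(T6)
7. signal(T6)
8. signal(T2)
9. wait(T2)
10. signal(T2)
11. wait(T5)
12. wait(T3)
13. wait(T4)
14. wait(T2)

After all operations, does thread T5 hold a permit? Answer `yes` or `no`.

Step 1: wait(T3) -> count=2 queue=[] holders={T3}
Step 2: wait(T1) -> count=1 queue=[] holders={T1,T3}
Step 3: signal(T1) -> count=2 queue=[] holders={T3}
Step 4: wait(T2) -> count=1 queue=[] holders={T2,T3}
Step 5: signal(T3) -> count=2 queue=[] holders={T2}
Step 6: wait(T6) -> count=1 queue=[] holders={T2,T6}
Step 7: signal(T6) -> count=2 queue=[] holders={T2}
Step 8: signal(T2) -> count=3 queue=[] holders={none}
Step 9: wait(T2) -> count=2 queue=[] holders={T2}
Step 10: signal(T2) -> count=3 queue=[] holders={none}
Step 11: wait(T5) -> count=2 queue=[] holders={T5}
Step 12: wait(T3) -> count=1 queue=[] holders={T3,T5}
Step 13: wait(T4) -> count=0 queue=[] holders={T3,T4,T5}
Step 14: wait(T2) -> count=0 queue=[T2] holders={T3,T4,T5}
Final holders: {T3,T4,T5} -> T5 in holders

Answer: yes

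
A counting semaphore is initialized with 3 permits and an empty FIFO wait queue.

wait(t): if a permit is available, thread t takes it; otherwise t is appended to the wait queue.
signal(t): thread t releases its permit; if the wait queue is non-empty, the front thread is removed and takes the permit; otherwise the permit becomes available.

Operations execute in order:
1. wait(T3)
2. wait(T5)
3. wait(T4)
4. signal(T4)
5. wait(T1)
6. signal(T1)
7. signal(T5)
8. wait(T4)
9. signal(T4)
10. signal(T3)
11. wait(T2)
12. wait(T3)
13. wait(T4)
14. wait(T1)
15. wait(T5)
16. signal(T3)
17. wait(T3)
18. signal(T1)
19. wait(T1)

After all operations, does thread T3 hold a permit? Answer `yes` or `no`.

Step 1: wait(T3) -> count=2 queue=[] holders={T3}
Step 2: wait(T5) -> count=1 queue=[] holders={T3,T5}
Step 3: wait(T4) -> count=0 queue=[] holders={T3,T4,T5}
Step 4: signal(T4) -> count=1 queue=[] holders={T3,T5}
Step 5: wait(T1) -> count=0 queue=[] holders={T1,T3,T5}
Step 6: signal(T1) -> count=1 queue=[] holders={T3,T5}
Step 7: signal(T5) -> count=2 queue=[] holders={T3}
Step 8: wait(T4) -> count=1 queue=[] holders={T3,T4}
Step 9: signal(T4) -> count=2 queue=[] holders={T3}
Step 10: signal(T3) -> count=3 queue=[] holders={none}
Step 11: wait(T2) -> count=2 queue=[] holders={T2}
Step 12: wait(T3) -> count=1 queue=[] holders={T2,T3}
Step 13: wait(T4) -> count=0 queue=[] holders={T2,T3,T4}
Step 14: wait(T1) -> count=0 queue=[T1] holders={T2,T3,T4}
Step 15: wait(T5) -> count=0 queue=[T1,T5] holders={T2,T3,T4}
Step 16: signal(T3) -> count=0 queue=[T5] holders={T1,T2,T4}
Step 17: wait(T3) -> count=0 queue=[T5,T3] holders={T1,T2,T4}
Step 18: signal(T1) -> count=0 queue=[T3] holders={T2,T4,T5}
Step 19: wait(T1) -> count=0 queue=[T3,T1] holders={T2,T4,T5}
Final holders: {T2,T4,T5} -> T3 not in holders

Answer: no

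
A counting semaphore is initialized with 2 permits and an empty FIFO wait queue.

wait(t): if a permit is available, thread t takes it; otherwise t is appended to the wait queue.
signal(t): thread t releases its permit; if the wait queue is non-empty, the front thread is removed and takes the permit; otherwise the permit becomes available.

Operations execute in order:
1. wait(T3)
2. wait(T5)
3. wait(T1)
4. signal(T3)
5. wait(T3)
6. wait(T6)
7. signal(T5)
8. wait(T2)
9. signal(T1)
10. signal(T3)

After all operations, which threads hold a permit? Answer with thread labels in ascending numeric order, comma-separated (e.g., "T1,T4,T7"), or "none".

Answer: T2,T6

Derivation:
Step 1: wait(T3) -> count=1 queue=[] holders={T3}
Step 2: wait(T5) -> count=0 queue=[] holders={T3,T5}
Step 3: wait(T1) -> count=0 queue=[T1] holders={T3,T5}
Step 4: signal(T3) -> count=0 queue=[] holders={T1,T5}
Step 5: wait(T3) -> count=0 queue=[T3] holders={T1,T5}
Step 6: wait(T6) -> count=0 queue=[T3,T6] holders={T1,T5}
Step 7: signal(T5) -> count=0 queue=[T6] holders={T1,T3}
Step 8: wait(T2) -> count=0 queue=[T6,T2] holders={T1,T3}
Step 9: signal(T1) -> count=0 queue=[T2] holders={T3,T6}
Step 10: signal(T3) -> count=0 queue=[] holders={T2,T6}
Final holders: T2,T6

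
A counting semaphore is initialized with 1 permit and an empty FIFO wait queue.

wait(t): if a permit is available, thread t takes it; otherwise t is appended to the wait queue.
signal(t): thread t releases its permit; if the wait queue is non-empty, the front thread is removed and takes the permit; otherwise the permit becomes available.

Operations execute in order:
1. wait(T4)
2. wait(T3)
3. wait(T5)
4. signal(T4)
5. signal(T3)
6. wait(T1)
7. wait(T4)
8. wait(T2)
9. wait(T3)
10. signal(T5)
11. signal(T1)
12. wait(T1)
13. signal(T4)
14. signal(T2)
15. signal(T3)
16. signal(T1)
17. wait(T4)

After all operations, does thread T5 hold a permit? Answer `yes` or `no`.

Step 1: wait(T4) -> count=0 queue=[] holders={T4}
Step 2: wait(T3) -> count=0 queue=[T3] holders={T4}
Step 3: wait(T5) -> count=0 queue=[T3,T5] holders={T4}
Step 4: signal(T4) -> count=0 queue=[T5] holders={T3}
Step 5: signal(T3) -> count=0 queue=[] holders={T5}
Step 6: wait(T1) -> count=0 queue=[T1] holders={T5}
Step 7: wait(T4) -> count=0 queue=[T1,T4] holders={T5}
Step 8: wait(T2) -> count=0 queue=[T1,T4,T2] holders={T5}
Step 9: wait(T3) -> count=0 queue=[T1,T4,T2,T3] holders={T5}
Step 10: signal(T5) -> count=0 queue=[T4,T2,T3] holders={T1}
Step 11: signal(T1) -> count=0 queue=[T2,T3] holders={T4}
Step 12: wait(T1) -> count=0 queue=[T2,T3,T1] holders={T4}
Step 13: signal(T4) -> count=0 queue=[T3,T1] holders={T2}
Step 14: signal(T2) -> count=0 queue=[T1] holders={T3}
Step 15: signal(T3) -> count=0 queue=[] holders={T1}
Step 16: signal(T1) -> count=1 queue=[] holders={none}
Step 17: wait(T4) -> count=0 queue=[] holders={T4}
Final holders: {T4} -> T5 not in holders

Answer: no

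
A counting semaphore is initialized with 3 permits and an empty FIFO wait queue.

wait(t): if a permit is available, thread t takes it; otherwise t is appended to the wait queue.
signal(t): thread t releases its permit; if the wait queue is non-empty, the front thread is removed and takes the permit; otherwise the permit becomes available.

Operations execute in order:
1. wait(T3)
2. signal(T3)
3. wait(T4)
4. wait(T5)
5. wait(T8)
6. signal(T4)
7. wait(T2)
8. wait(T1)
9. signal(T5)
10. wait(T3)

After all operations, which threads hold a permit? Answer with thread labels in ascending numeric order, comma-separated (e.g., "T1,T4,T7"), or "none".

Step 1: wait(T3) -> count=2 queue=[] holders={T3}
Step 2: signal(T3) -> count=3 queue=[] holders={none}
Step 3: wait(T4) -> count=2 queue=[] holders={T4}
Step 4: wait(T5) -> count=1 queue=[] holders={T4,T5}
Step 5: wait(T8) -> count=0 queue=[] holders={T4,T5,T8}
Step 6: signal(T4) -> count=1 queue=[] holders={T5,T8}
Step 7: wait(T2) -> count=0 queue=[] holders={T2,T5,T8}
Step 8: wait(T1) -> count=0 queue=[T1] holders={T2,T5,T8}
Step 9: signal(T5) -> count=0 queue=[] holders={T1,T2,T8}
Step 10: wait(T3) -> count=0 queue=[T3] holders={T1,T2,T8}
Final holders: T1,T2,T8

Answer: T1,T2,T8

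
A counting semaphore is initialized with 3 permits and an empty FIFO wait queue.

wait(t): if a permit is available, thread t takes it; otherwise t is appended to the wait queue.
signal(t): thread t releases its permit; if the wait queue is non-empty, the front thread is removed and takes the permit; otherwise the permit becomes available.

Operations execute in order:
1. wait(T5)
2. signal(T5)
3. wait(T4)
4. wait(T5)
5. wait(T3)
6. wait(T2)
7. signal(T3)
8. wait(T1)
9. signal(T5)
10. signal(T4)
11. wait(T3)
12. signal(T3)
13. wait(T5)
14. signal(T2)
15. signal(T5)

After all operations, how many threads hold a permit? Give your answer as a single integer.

Step 1: wait(T5) -> count=2 queue=[] holders={T5}
Step 2: signal(T5) -> count=3 queue=[] holders={none}
Step 3: wait(T4) -> count=2 queue=[] holders={T4}
Step 4: wait(T5) -> count=1 queue=[] holders={T4,T5}
Step 5: wait(T3) -> count=0 queue=[] holders={T3,T4,T5}
Step 6: wait(T2) -> count=0 queue=[T2] holders={T3,T4,T5}
Step 7: signal(T3) -> count=0 queue=[] holders={T2,T4,T5}
Step 8: wait(T1) -> count=0 queue=[T1] holders={T2,T4,T5}
Step 9: signal(T5) -> count=0 queue=[] holders={T1,T2,T4}
Step 10: signal(T4) -> count=1 queue=[] holders={T1,T2}
Step 11: wait(T3) -> count=0 queue=[] holders={T1,T2,T3}
Step 12: signal(T3) -> count=1 queue=[] holders={T1,T2}
Step 13: wait(T5) -> count=0 queue=[] holders={T1,T2,T5}
Step 14: signal(T2) -> count=1 queue=[] holders={T1,T5}
Step 15: signal(T5) -> count=2 queue=[] holders={T1}
Final holders: {T1} -> 1 thread(s)

Answer: 1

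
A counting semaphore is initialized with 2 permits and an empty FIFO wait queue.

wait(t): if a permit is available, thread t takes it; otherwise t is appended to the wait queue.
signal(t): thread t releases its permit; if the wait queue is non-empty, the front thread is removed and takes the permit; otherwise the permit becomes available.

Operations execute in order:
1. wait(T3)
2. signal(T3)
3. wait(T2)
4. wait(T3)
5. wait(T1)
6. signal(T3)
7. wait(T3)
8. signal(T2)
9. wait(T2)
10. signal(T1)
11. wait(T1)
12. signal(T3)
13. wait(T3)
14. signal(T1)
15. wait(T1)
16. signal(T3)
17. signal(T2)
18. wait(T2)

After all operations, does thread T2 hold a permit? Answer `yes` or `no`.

Step 1: wait(T3) -> count=1 queue=[] holders={T3}
Step 2: signal(T3) -> count=2 queue=[] holders={none}
Step 3: wait(T2) -> count=1 queue=[] holders={T2}
Step 4: wait(T3) -> count=0 queue=[] holders={T2,T3}
Step 5: wait(T1) -> count=0 queue=[T1] holders={T2,T3}
Step 6: signal(T3) -> count=0 queue=[] holders={T1,T2}
Step 7: wait(T3) -> count=0 queue=[T3] holders={T1,T2}
Step 8: signal(T2) -> count=0 queue=[] holders={T1,T3}
Step 9: wait(T2) -> count=0 queue=[T2] holders={T1,T3}
Step 10: signal(T1) -> count=0 queue=[] holders={T2,T3}
Step 11: wait(T1) -> count=0 queue=[T1] holders={T2,T3}
Step 12: signal(T3) -> count=0 queue=[] holders={T1,T2}
Step 13: wait(T3) -> count=0 queue=[T3] holders={T1,T2}
Step 14: signal(T1) -> count=0 queue=[] holders={T2,T3}
Step 15: wait(T1) -> count=0 queue=[T1] holders={T2,T3}
Step 16: signal(T3) -> count=0 queue=[] holders={T1,T2}
Step 17: signal(T2) -> count=1 queue=[] holders={T1}
Step 18: wait(T2) -> count=0 queue=[] holders={T1,T2}
Final holders: {T1,T2} -> T2 in holders

Answer: yes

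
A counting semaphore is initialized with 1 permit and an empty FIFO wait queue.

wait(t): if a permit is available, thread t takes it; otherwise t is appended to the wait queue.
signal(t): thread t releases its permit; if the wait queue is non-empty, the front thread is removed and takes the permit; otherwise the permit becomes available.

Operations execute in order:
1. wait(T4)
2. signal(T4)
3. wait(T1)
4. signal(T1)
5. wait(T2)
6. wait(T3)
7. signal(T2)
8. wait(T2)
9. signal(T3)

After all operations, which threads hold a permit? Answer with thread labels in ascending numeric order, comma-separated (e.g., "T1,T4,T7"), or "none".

Step 1: wait(T4) -> count=0 queue=[] holders={T4}
Step 2: signal(T4) -> count=1 queue=[] holders={none}
Step 3: wait(T1) -> count=0 queue=[] holders={T1}
Step 4: signal(T1) -> count=1 queue=[] holders={none}
Step 5: wait(T2) -> count=0 queue=[] holders={T2}
Step 6: wait(T3) -> count=0 queue=[T3] holders={T2}
Step 7: signal(T2) -> count=0 queue=[] holders={T3}
Step 8: wait(T2) -> count=0 queue=[T2] holders={T3}
Step 9: signal(T3) -> count=0 queue=[] holders={T2}
Final holders: T2

Answer: T2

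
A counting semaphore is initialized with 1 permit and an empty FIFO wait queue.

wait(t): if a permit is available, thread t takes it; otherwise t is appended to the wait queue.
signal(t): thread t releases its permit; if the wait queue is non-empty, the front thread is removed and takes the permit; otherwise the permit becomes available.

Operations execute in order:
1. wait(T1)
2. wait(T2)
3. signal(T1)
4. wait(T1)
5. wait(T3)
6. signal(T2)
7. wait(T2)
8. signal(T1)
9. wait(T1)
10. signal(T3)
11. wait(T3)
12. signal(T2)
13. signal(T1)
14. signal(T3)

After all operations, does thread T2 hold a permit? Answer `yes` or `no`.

Answer: no

Derivation:
Step 1: wait(T1) -> count=0 queue=[] holders={T1}
Step 2: wait(T2) -> count=0 queue=[T2] holders={T1}
Step 3: signal(T1) -> count=0 queue=[] holders={T2}
Step 4: wait(T1) -> count=0 queue=[T1] holders={T2}
Step 5: wait(T3) -> count=0 queue=[T1,T3] holders={T2}
Step 6: signal(T2) -> count=0 queue=[T3] holders={T1}
Step 7: wait(T2) -> count=0 queue=[T3,T2] holders={T1}
Step 8: signal(T1) -> count=0 queue=[T2] holders={T3}
Step 9: wait(T1) -> count=0 queue=[T2,T1] holders={T3}
Step 10: signal(T3) -> count=0 queue=[T1] holders={T2}
Step 11: wait(T3) -> count=0 queue=[T1,T3] holders={T2}
Step 12: signal(T2) -> count=0 queue=[T3] holders={T1}
Step 13: signal(T1) -> count=0 queue=[] holders={T3}
Step 14: signal(T3) -> count=1 queue=[] holders={none}
Final holders: {none} -> T2 not in holders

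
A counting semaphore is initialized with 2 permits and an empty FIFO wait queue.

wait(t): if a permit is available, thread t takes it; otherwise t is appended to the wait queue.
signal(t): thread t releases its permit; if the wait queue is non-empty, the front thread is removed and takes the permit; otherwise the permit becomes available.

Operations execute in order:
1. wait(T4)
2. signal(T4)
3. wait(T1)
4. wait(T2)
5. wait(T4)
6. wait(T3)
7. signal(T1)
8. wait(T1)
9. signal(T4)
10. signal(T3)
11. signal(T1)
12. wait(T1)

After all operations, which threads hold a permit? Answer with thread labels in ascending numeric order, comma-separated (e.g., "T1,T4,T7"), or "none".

Answer: T1,T2

Derivation:
Step 1: wait(T4) -> count=1 queue=[] holders={T4}
Step 2: signal(T4) -> count=2 queue=[] holders={none}
Step 3: wait(T1) -> count=1 queue=[] holders={T1}
Step 4: wait(T2) -> count=0 queue=[] holders={T1,T2}
Step 5: wait(T4) -> count=0 queue=[T4] holders={T1,T2}
Step 6: wait(T3) -> count=0 queue=[T4,T3] holders={T1,T2}
Step 7: signal(T1) -> count=0 queue=[T3] holders={T2,T4}
Step 8: wait(T1) -> count=0 queue=[T3,T1] holders={T2,T4}
Step 9: signal(T4) -> count=0 queue=[T1] holders={T2,T3}
Step 10: signal(T3) -> count=0 queue=[] holders={T1,T2}
Step 11: signal(T1) -> count=1 queue=[] holders={T2}
Step 12: wait(T1) -> count=0 queue=[] holders={T1,T2}
Final holders: T1,T2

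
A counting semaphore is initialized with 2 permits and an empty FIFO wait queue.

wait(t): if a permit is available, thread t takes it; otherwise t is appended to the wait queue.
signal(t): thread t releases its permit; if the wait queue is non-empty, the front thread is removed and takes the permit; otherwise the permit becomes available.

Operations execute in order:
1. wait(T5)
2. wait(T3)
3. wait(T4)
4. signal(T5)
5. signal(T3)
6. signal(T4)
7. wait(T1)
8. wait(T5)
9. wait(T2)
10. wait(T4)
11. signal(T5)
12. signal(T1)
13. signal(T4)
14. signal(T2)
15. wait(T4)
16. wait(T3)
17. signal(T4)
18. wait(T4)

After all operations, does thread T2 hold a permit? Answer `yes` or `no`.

Step 1: wait(T5) -> count=1 queue=[] holders={T5}
Step 2: wait(T3) -> count=0 queue=[] holders={T3,T5}
Step 3: wait(T4) -> count=0 queue=[T4] holders={T3,T5}
Step 4: signal(T5) -> count=0 queue=[] holders={T3,T4}
Step 5: signal(T3) -> count=1 queue=[] holders={T4}
Step 6: signal(T4) -> count=2 queue=[] holders={none}
Step 7: wait(T1) -> count=1 queue=[] holders={T1}
Step 8: wait(T5) -> count=0 queue=[] holders={T1,T5}
Step 9: wait(T2) -> count=0 queue=[T2] holders={T1,T5}
Step 10: wait(T4) -> count=0 queue=[T2,T4] holders={T1,T5}
Step 11: signal(T5) -> count=0 queue=[T4] holders={T1,T2}
Step 12: signal(T1) -> count=0 queue=[] holders={T2,T4}
Step 13: signal(T4) -> count=1 queue=[] holders={T2}
Step 14: signal(T2) -> count=2 queue=[] holders={none}
Step 15: wait(T4) -> count=1 queue=[] holders={T4}
Step 16: wait(T3) -> count=0 queue=[] holders={T3,T4}
Step 17: signal(T4) -> count=1 queue=[] holders={T3}
Step 18: wait(T4) -> count=0 queue=[] holders={T3,T4}
Final holders: {T3,T4} -> T2 not in holders

Answer: no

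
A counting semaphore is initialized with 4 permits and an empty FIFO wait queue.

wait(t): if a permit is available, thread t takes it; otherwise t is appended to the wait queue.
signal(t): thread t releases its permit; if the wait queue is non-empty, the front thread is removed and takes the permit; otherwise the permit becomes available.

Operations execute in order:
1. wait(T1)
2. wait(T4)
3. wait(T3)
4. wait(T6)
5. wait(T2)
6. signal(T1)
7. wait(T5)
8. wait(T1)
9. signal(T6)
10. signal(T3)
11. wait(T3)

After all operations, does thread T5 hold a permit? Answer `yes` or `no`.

Answer: yes

Derivation:
Step 1: wait(T1) -> count=3 queue=[] holders={T1}
Step 2: wait(T4) -> count=2 queue=[] holders={T1,T4}
Step 3: wait(T3) -> count=1 queue=[] holders={T1,T3,T4}
Step 4: wait(T6) -> count=0 queue=[] holders={T1,T3,T4,T6}
Step 5: wait(T2) -> count=0 queue=[T2] holders={T1,T3,T4,T6}
Step 6: signal(T1) -> count=0 queue=[] holders={T2,T3,T4,T6}
Step 7: wait(T5) -> count=0 queue=[T5] holders={T2,T3,T4,T6}
Step 8: wait(T1) -> count=0 queue=[T5,T1] holders={T2,T3,T4,T6}
Step 9: signal(T6) -> count=0 queue=[T1] holders={T2,T3,T4,T5}
Step 10: signal(T3) -> count=0 queue=[] holders={T1,T2,T4,T5}
Step 11: wait(T3) -> count=0 queue=[T3] holders={T1,T2,T4,T5}
Final holders: {T1,T2,T4,T5} -> T5 in holders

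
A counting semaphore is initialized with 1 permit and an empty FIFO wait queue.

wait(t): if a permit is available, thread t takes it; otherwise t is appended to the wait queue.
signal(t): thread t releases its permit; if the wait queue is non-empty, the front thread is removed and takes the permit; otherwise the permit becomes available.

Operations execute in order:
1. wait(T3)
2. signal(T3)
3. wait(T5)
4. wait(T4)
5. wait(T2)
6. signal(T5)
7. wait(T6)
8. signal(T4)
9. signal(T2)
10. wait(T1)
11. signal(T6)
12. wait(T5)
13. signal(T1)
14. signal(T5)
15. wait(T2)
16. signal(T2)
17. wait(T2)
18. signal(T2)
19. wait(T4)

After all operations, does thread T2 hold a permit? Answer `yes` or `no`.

Step 1: wait(T3) -> count=0 queue=[] holders={T3}
Step 2: signal(T3) -> count=1 queue=[] holders={none}
Step 3: wait(T5) -> count=0 queue=[] holders={T5}
Step 4: wait(T4) -> count=0 queue=[T4] holders={T5}
Step 5: wait(T2) -> count=0 queue=[T4,T2] holders={T5}
Step 6: signal(T5) -> count=0 queue=[T2] holders={T4}
Step 7: wait(T6) -> count=0 queue=[T2,T6] holders={T4}
Step 8: signal(T4) -> count=0 queue=[T6] holders={T2}
Step 9: signal(T2) -> count=0 queue=[] holders={T6}
Step 10: wait(T1) -> count=0 queue=[T1] holders={T6}
Step 11: signal(T6) -> count=0 queue=[] holders={T1}
Step 12: wait(T5) -> count=0 queue=[T5] holders={T1}
Step 13: signal(T1) -> count=0 queue=[] holders={T5}
Step 14: signal(T5) -> count=1 queue=[] holders={none}
Step 15: wait(T2) -> count=0 queue=[] holders={T2}
Step 16: signal(T2) -> count=1 queue=[] holders={none}
Step 17: wait(T2) -> count=0 queue=[] holders={T2}
Step 18: signal(T2) -> count=1 queue=[] holders={none}
Step 19: wait(T4) -> count=0 queue=[] holders={T4}
Final holders: {T4} -> T2 not in holders

Answer: no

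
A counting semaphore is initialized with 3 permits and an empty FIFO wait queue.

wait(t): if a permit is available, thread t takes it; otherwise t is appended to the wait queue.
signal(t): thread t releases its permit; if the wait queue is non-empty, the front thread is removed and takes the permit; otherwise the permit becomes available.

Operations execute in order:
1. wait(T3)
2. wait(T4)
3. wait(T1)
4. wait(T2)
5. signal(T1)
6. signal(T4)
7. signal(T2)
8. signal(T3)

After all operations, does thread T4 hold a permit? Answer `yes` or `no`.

Answer: no

Derivation:
Step 1: wait(T3) -> count=2 queue=[] holders={T3}
Step 2: wait(T4) -> count=1 queue=[] holders={T3,T4}
Step 3: wait(T1) -> count=0 queue=[] holders={T1,T3,T4}
Step 4: wait(T2) -> count=0 queue=[T2] holders={T1,T3,T4}
Step 5: signal(T1) -> count=0 queue=[] holders={T2,T3,T4}
Step 6: signal(T4) -> count=1 queue=[] holders={T2,T3}
Step 7: signal(T2) -> count=2 queue=[] holders={T3}
Step 8: signal(T3) -> count=3 queue=[] holders={none}
Final holders: {none} -> T4 not in holders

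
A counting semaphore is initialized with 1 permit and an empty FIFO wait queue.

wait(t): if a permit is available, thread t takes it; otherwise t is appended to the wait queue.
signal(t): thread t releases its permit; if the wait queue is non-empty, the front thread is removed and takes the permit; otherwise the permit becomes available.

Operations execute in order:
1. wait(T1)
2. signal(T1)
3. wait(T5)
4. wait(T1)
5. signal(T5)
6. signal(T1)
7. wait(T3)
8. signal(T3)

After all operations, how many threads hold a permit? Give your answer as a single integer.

Answer: 0

Derivation:
Step 1: wait(T1) -> count=0 queue=[] holders={T1}
Step 2: signal(T1) -> count=1 queue=[] holders={none}
Step 3: wait(T5) -> count=0 queue=[] holders={T5}
Step 4: wait(T1) -> count=0 queue=[T1] holders={T5}
Step 5: signal(T5) -> count=0 queue=[] holders={T1}
Step 6: signal(T1) -> count=1 queue=[] holders={none}
Step 7: wait(T3) -> count=0 queue=[] holders={T3}
Step 8: signal(T3) -> count=1 queue=[] holders={none}
Final holders: {none} -> 0 thread(s)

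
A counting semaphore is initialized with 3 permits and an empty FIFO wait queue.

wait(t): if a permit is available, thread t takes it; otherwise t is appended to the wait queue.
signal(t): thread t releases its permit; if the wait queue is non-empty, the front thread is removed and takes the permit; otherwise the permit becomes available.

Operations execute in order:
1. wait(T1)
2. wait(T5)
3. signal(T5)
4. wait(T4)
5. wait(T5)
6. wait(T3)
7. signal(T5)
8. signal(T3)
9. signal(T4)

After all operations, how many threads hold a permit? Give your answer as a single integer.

Answer: 1

Derivation:
Step 1: wait(T1) -> count=2 queue=[] holders={T1}
Step 2: wait(T5) -> count=1 queue=[] holders={T1,T5}
Step 3: signal(T5) -> count=2 queue=[] holders={T1}
Step 4: wait(T4) -> count=1 queue=[] holders={T1,T4}
Step 5: wait(T5) -> count=0 queue=[] holders={T1,T4,T5}
Step 6: wait(T3) -> count=0 queue=[T3] holders={T1,T4,T5}
Step 7: signal(T5) -> count=0 queue=[] holders={T1,T3,T4}
Step 8: signal(T3) -> count=1 queue=[] holders={T1,T4}
Step 9: signal(T4) -> count=2 queue=[] holders={T1}
Final holders: {T1} -> 1 thread(s)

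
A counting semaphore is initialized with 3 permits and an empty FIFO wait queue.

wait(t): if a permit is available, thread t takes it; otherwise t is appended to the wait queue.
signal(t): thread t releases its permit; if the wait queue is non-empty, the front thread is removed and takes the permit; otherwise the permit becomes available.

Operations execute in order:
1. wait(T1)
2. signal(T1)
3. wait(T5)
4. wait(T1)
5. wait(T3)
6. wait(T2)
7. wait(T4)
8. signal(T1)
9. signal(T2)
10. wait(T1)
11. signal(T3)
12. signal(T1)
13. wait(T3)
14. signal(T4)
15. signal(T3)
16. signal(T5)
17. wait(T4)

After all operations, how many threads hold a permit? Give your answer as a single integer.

Step 1: wait(T1) -> count=2 queue=[] holders={T1}
Step 2: signal(T1) -> count=3 queue=[] holders={none}
Step 3: wait(T5) -> count=2 queue=[] holders={T5}
Step 4: wait(T1) -> count=1 queue=[] holders={T1,T5}
Step 5: wait(T3) -> count=0 queue=[] holders={T1,T3,T5}
Step 6: wait(T2) -> count=0 queue=[T2] holders={T1,T3,T5}
Step 7: wait(T4) -> count=0 queue=[T2,T4] holders={T1,T3,T5}
Step 8: signal(T1) -> count=0 queue=[T4] holders={T2,T3,T5}
Step 9: signal(T2) -> count=0 queue=[] holders={T3,T4,T5}
Step 10: wait(T1) -> count=0 queue=[T1] holders={T3,T4,T5}
Step 11: signal(T3) -> count=0 queue=[] holders={T1,T4,T5}
Step 12: signal(T1) -> count=1 queue=[] holders={T4,T5}
Step 13: wait(T3) -> count=0 queue=[] holders={T3,T4,T5}
Step 14: signal(T4) -> count=1 queue=[] holders={T3,T5}
Step 15: signal(T3) -> count=2 queue=[] holders={T5}
Step 16: signal(T5) -> count=3 queue=[] holders={none}
Step 17: wait(T4) -> count=2 queue=[] holders={T4}
Final holders: {T4} -> 1 thread(s)

Answer: 1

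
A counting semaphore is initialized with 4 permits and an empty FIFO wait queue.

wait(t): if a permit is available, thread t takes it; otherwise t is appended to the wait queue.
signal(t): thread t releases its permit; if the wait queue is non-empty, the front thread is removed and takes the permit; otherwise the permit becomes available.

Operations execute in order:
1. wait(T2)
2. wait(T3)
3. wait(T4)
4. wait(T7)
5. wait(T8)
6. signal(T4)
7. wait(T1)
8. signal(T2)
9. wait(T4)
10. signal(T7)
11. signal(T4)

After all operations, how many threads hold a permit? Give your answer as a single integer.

Step 1: wait(T2) -> count=3 queue=[] holders={T2}
Step 2: wait(T3) -> count=2 queue=[] holders={T2,T3}
Step 3: wait(T4) -> count=1 queue=[] holders={T2,T3,T4}
Step 4: wait(T7) -> count=0 queue=[] holders={T2,T3,T4,T7}
Step 5: wait(T8) -> count=0 queue=[T8] holders={T2,T3,T4,T7}
Step 6: signal(T4) -> count=0 queue=[] holders={T2,T3,T7,T8}
Step 7: wait(T1) -> count=0 queue=[T1] holders={T2,T3,T7,T8}
Step 8: signal(T2) -> count=0 queue=[] holders={T1,T3,T7,T8}
Step 9: wait(T4) -> count=0 queue=[T4] holders={T1,T3,T7,T8}
Step 10: signal(T7) -> count=0 queue=[] holders={T1,T3,T4,T8}
Step 11: signal(T4) -> count=1 queue=[] holders={T1,T3,T8}
Final holders: {T1,T3,T8} -> 3 thread(s)

Answer: 3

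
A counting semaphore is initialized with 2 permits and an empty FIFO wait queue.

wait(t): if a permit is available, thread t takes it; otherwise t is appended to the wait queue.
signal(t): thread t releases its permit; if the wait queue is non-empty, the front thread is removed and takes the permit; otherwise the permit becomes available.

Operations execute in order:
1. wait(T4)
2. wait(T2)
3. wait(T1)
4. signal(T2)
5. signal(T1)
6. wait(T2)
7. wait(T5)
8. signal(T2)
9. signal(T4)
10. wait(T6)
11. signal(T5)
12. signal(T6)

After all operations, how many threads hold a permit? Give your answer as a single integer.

Answer: 0

Derivation:
Step 1: wait(T4) -> count=1 queue=[] holders={T4}
Step 2: wait(T2) -> count=0 queue=[] holders={T2,T4}
Step 3: wait(T1) -> count=0 queue=[T1] holders={T2,T4}
Step 4: signal(T2) -> count=0 queue=[] holders={T1,T4}
Step 5: signal(T1) -> count=1 queue=[] holders={T4}
Step 6: wait(T2) -> count=0 queue=[] holders={T2,T4}
Step 7: wait(T5) -> count=0 queue=[T5] holders={T2,T4}
Step 8: signal(T2) -> count=0 queue=[] holders={T4,T5}
Step 9: signal(T4) -> count=1 queue=[] holders={T5}
Step 10: wait(T6) -> count=0 queue=[] holders={T5,T6}
Step 11: signal(T5) -> count=1 queue=[] holders={T6}
Step 12: signal(T6) -> count=2 queue=[] holders={none}
Final holders: {none} -> 0 thread(s)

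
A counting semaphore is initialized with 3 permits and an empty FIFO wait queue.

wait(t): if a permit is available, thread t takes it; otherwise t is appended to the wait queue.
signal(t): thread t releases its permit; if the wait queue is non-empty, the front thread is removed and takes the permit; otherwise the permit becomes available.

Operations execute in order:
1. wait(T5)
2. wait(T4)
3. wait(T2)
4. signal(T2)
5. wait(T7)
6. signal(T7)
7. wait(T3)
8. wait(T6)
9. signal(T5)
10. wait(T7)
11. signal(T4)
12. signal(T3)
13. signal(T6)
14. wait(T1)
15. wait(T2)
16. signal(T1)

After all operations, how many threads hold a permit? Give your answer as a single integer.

Step 1: wait(T5) -> count=2 queue=[] holders={T5}
Step 2: wait(T4) -> count=1 queue=[] holders={T4,T5}
Step 3: wait(T2) -> count=0 queue=[] holders={T2,T4,T5}
Step 4: signal(T2) -> count=1 queue=[] holders={T4,T5}
Step 5: wait(T7) -> count=0 queue=[] holders={T4,T5,T7}
Step 6: signal(T7) -> count=1 queue=[] holders={T4,T5}
Step 7: wait(T3) -> count=0 queue=[] holders={T3,T4,T5}
Step 8: wait(T6) -> count=0 queue=[T6] holders={T3,T4,T5}
Step 9: signal(T5) -> count=0 queue=[] holders={T3,T4,T6}
Step 10: wait(T7) -> count=0 queue=[T7] holders={T3,T4,T6}
Step 11: signal(T4) -> count=0 queue=[] holders={T3,T6,T7}
Step 12: signal(T3) -> count=1 queue=[] holders={T6,T7}
Step 13: signal(T6) -> count=2 queue=[] holders={T7}
Step 14: wait(T1) -> count=1 queue=[] holders={T1,T7}
Step 15: wait(T2) -> count=0 queue=[] holders={T1,T2,T7}
Step 16: signal(T1) -> count=1 queue=[] holders={T2,T7}
Final holders: {T2,T7} -> 2 thread(s)

Answer: 2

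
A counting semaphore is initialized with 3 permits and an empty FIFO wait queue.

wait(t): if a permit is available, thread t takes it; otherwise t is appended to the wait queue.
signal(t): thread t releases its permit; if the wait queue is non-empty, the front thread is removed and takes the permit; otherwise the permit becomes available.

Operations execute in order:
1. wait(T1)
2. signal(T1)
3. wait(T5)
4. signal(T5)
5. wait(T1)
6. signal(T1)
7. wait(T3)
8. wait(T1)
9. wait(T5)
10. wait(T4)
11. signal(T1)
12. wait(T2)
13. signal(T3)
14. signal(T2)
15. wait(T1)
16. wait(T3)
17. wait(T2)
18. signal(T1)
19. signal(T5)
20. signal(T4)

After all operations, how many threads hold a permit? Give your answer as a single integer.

Answer: 2

Derivation:
Step 1: wait(T1) -> count=2 queue=[] holders={T1}
Step 2: signal(T1) -> count=3 queue=[] holders={none}
Step 3: wait(T5) -> count=2 queue=[] holders={T5}
Step 4: signal(T5) -> count=3 queue=[] holders={none}
Step 5: wait(T1) -> count=2 queue=[] holders={T1}
Step 6: signal(T1) -> count=3 queue=[] holders={none}
Step 7: wait(T3) -> count=2 queue=[] holders={T3}
Step 8: wait(T1) -> count=1 queue=[] holders={T1,T3}
Step 9: wait(T5) -> count=0 queue=[] holders={T1,T3,T5}
Step 10: wait(T4) -> count=0 queue=[T4] holders={T1,T3,T5}
Step 11: signal(T1) -> count=0 queue=[] holders={T3,T4,T5}
Step 12: wait(T2) -> count=0 queue=[T2] holders={T3,T4,T5}
Step 13: signal(T3) -> count=0 queue=[] holders={T2,T4,T5}
Step 14: signal(T2) -> count=1 queue=[] holders={T4,T5}
Step 15: wait(T1) -> count=0 queue=[] holders={T1,T4,T5}
Step 16: wait(T3) -> count=0 queue=[T3] holders={T1,T4,T5}
Step 17: wait(T2) -> count=0 queue=[T3,T2] holders={T1,T4,T5}
Step 18: signal(T1) -> count=0 queue=[T2] holders={T3,T4,T5}
Step 19: signal(T5) -> count=0 queue=[] holders={T2,T3,T4}
Step 20: signal(T4) -> count=1 queue=[] holders={T2,T3}
Final holders: {T2,T3} -> 2 thread(s)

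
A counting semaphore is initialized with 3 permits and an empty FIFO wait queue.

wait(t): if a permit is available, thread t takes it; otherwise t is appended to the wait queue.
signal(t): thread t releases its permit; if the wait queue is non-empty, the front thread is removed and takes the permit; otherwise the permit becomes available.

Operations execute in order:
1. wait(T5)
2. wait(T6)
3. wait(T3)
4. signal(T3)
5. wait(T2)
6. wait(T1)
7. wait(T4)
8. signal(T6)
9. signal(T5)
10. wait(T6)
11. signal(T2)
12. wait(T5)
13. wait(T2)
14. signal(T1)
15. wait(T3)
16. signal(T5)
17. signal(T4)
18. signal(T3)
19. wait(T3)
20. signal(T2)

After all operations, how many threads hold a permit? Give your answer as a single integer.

Answer: 2

Derivation:
Step 1: wait(T5) -> count=2 queue=[] holders={T5}
Step 2: wait(T6) -> count=1 queue=[] holders={T5,T6}
Step 3: wait(T3) -> count=0 queue=[] holders={T3,T5,T6}
Step 4: signal(T3) -> count=1 queue=[] holders={T5,T6}
Step 5: wait(T2) -> count=0 queue=[] holders={T2,T5,T6}
Step 6: wait(T1) -> count=0 queue=[T1] holders={T2,T5,T6}
Step 7: wait(T4) -> count=0 queue=[T1,T4] holders={T2,T5,T6}
Step 8: signal(T6) -> count=0 queue=[T4] holders={T1,T2,T5}
Step 9: signal(T5) -> count=0 queue=[] holders={T1,T2,T4}
Step 10: wait(T6) -> count=0 queue=[T6] holders={T1,T2,T4}
Step 11: signal(T2) -> count=0 queue=[] holders={T1,T4,T6}
Step 12: wait(T5) -> count=0 queue=[T5] holders={T1,T4,T6}
Step 13: wait(T2) -> count=0 queue=[T5,T2] holders={T1,T4,T6}
Step 14: signal(T1) -> count=0 queue=[T2] holders={T4,T5,T6}
Step 15: wait(T3) -> count=0 queue=[T2,T3] holders={T4,T5,T6}
Step 16: signal(T5) -> count=0 queue=[T3] holders={T2,T4,T6}
Step 17: signal(T4) -> count=0 queue=[] holders={T2,T3,T6}
Step 18: signal(T3) -> count=1 queue=[] holders={T2,T6}
Step 19: wait(T3) -> count=0 queue=[] holders={T2,T3,T6}
Step 20: signal(T2) -> count=1 queue=[] holders={T3,T6}
Final holders: {T3,T6} -> 2 thread(s)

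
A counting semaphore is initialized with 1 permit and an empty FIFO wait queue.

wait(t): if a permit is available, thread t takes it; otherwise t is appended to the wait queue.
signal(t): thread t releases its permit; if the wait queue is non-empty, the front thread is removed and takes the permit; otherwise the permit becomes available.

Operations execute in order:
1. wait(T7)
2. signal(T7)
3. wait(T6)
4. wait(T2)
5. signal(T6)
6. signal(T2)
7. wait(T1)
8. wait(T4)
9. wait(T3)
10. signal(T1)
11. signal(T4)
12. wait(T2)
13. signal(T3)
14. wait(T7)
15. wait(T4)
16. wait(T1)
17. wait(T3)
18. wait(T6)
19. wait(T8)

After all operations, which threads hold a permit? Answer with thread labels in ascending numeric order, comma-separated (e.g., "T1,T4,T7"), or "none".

Step 1: wait(T7) -> count=0 queue=[] holders={T7}
Step 2: signal(T7) -> count=1 queue=[] holders={none}
Step 3: wait(T6) -> count=0 queue=[] holders={T6}
Step 4: wait(T2) -> count=0 queue=[T2] holders={T6}
Step 5: signal(T6) -> count=0 queue=[] holders={T2}
Step 6: signal(T2) -> count=1 queue=[] holders={none}
Step 7: wait(T1) -> count=0 queue=[] holders={T1}
Step 8: wait(T4) -> count=0 queue=[T4] holders={T1}
Step 9: wait(T3) -> count=0 queue=[T4,T3] holders={T1}
Step 10: signal(T1) -> count=0 queue=[T3] holders={T4}
Step 11: signal(T4) -> count=0 queue=[] holders={T3}
Step 12: wait(T2) -> count=0 queue=[T2] holders={T3}
Step 13: signal(T3) -> count=0 queue=[] holders={T2}
Step 14: wait(T7) -> count=0 queue=[T7] holders={T2}
Step 15: wait(T4) -> count=0 queue=[T7,T4] holders={T2}
Step 16: wait(T1) -> count=0 queue=[T7,T4,T1] holders={T2}
Step 17: wait(T3) -> count=0 queue=[T7,T4,T1,T3] holders={T2}
Step 18: wait(T6) -> count=0 queue=[T7,T4,T1,T3,T6] holders={T2}
Step 19: wait(T8) -> count=0 queue=[T7,T4,T1,T3,T6,T8] holders={T2}
Final holders: T2

Answer: T2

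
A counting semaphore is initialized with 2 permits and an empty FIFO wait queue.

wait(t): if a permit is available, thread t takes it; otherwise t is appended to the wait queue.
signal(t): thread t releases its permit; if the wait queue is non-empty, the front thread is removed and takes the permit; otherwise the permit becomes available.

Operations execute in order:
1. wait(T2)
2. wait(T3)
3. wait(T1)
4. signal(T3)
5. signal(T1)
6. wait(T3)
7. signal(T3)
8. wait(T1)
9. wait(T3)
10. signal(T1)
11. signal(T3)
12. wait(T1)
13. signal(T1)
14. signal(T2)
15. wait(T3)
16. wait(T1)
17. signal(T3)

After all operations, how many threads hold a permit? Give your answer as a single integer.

Step 1: wait(T2) -> count=1 queue=[] holders={T2}
Step 2: wait(T3) -> count=0 queue=[] holders={T2,T3}
Step 3: wait(T1) -> count=0 queue=[T1] holders={T2,T3}
Step 4: signal(T3) -> count=0 queue=[] holders={T1,T2}
Step 5: signal(T1) -> count=1 queue=[] holders={T2}
Step 6: wait(T3) -> count=0 queue=[] holders={T2,T3}
Step 7: signal(T3) -> count=1 queue=[] holders={T2}
Step 8: wait(T1) -> count=0 queue=[] holders={T1,T2}
Step 9: wait(T3) -> count=0 queue=[T3] holders={T1,T2}
Step 10: signal(T1) -> count=0 queue=[] holders={T2,T3}
Step 11: signal(T3) -> count=1 queue=[] holders={T2}
Step 12: wait(T1) -> count=0 queue=[] holders={T1,T2}
Step 13: signal(T1) -> count=1 queue=[] holders={T2}
Step 14: signal(T2) -> count=2 queue=[] holders={none}
Step 15: wait(T3) -> count=1 queue=[] holders={T3}
Step 16: wait(T1) -> count=0 queue=[] holders={T1,T3}
Step 17: signal(T3) -> count=1 queue=[] holders={T1}
Final holders: {T1} -> 1 thread(s)

Answer: 1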